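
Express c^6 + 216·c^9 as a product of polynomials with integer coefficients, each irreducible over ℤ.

Every term has a factor of c^6; factoring it out leaves 216·c^3 + 1.
Recognize a sum of cubes with the parts 6·c and 1.

c^6·(6·c + 1)·(36·c^2 - 6·c + 1)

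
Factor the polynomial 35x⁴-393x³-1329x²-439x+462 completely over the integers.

Testing divisors of the constant over divisors of the leading coefficient, x = -11/5 is a root, so (5x+11) is a factor; dividing leaves 7x³-94x²-59x+42.
Then x = 14 is a root, so (x-14) is a factor; dividing leaves 7x²+4x-3.
The remaining quadratic factors as (x+1)(7x-3).

(5x+11)(7x-3)(x+1)(x-14)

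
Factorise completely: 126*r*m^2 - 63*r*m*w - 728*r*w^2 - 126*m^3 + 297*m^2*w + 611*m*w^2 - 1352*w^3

(7*r - 7*m + 13*w)*(3*m - 8*w)*(6*m + 13*w)

Group: 7*r*(18*m^2 - 9*m*w - 104*w^2) + (-7*m + 13*w)*(18*m^2 - 9*m*w - 104*w^2); both groups contain (18*m^2 - 9*m*w - 104*w^2), so (7*r - 7*m + 13*w) is a factor with cofactor 18*m^2 - 9*m*w - 104*w^2.
The cofactor groups again: 18*m^2 - 9*m*w - 104*w^2 = 3*m*(6*m + 13*w) - 8*w*(6*m + 13*w); both groups contain (6*m + 13*w), giving (3*m - 8*w)*(6*m + 13*w).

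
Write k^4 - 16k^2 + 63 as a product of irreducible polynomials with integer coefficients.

(k + 3)(k - 3)(k^2 - 7)

Substitute u = k^2 to get a quadratic in u, then factor.
k^2 - 7 is irreducible over ℤ (7 is not a perfect square).
k^2 - 9 is a difference of squares.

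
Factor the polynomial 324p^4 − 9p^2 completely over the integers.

Factor out 9p^2, leaving 36p^2 − 1, which is a difference of two squares.

9p^2(6p + 1)(6p − 1)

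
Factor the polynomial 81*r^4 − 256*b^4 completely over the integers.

(3*r − 4*b)*(3*r + 4*b)*(9*r^2 + 16*b^2)

(3*r)⁴ − (4*b)⁴ = ((3*r)² − (4*b)²)((3*r)² + (4*b)²); the first factor splits again, the second (9*r^2 + 16*b^2) is irreducible.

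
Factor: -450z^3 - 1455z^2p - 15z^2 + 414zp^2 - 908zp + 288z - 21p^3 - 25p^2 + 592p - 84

-(15z - 3p + 14)(15z - p - 6)(2z + 7p - 1)

Group: 15z(-30z^2 - 103zp + 27z + 7p^2 + 41p - 6) + (-3p + 14)(-30z^2 - 103zp + 27z + 7p^2 + 41p - 6); both groups contain (-30z^2 - 103zp + 27z + 7p^2 + 41p - 6), so (15z - 3p + 14) is a factor with cofactor -30z^2 - 103zp + 27z + 7p^2 + 41p - 6.
The cofactor groups again: -30z^2 - 103zp + 27z + 7p^2 + 41p - 6 = -2z(15z - p - 6) + (-7p + 1)(15z - p - 6); both groups contain (15z - p - 6), giving -(2z + 7p - 1)(15z - p - 6).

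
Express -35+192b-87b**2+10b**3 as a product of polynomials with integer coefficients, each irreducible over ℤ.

Testing divisors of the constant over divisors of the leading coefficient, b = 5 is a root, giving the factor (b-5) and quotient 10b**2-37b+7.
The remaining quadratic factors as (2b-7)(5b-1).

(2b-7)(5b-1)(b-5)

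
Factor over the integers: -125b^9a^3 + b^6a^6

Factor out b^6a^3 first: what remains is -125b^3 + a^3.
Recognize a difference of cubes with the parts a and 5b.

-a^3b^6(5b - a)(25b^2 + 5ba + a^2)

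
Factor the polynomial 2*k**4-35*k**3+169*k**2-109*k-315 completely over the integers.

(2*k-5)*(k+1)*(k-7)*(k-9)

Among the possible rational roots, k = -1 is a root, so (k+1) divides it; the quotient is 2*k**3-37*k**2+206*k-315.
Then k = 9 is a root, giving the factor (k-9) and quotient 2*k**2-19*k+35.
The remaining quadratic factors as (2*k-5)(k-7).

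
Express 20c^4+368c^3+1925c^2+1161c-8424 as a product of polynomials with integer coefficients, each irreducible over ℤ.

Trying the rational-root candidates, c = -13/2 is a root, so (2c+13) divides it; the quotient is 10c^3+119c^2+189c-648.
Next, c = -9/2 is a root, so (2c+9) divides it; the quotient is 5c^2+37c-72.
The remaining quadratic factors as (c+9)(5c-8).

(2c+13)(2c+9)(5c-8)(c+9)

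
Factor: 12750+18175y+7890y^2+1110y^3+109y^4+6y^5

Among the possible rational roots, y = -5/3 is a root, so (3y+5) divides it; the quotient is 2y^4+33y^3+315y^2+2105y+2550.
Next, y = -3/2 is a root, giving the factor (2y+3) and quotient y^3+15y^2+135y+850.
Then y = -10 is a root, so (y+10) divides it; the quotient is y^2+5y+85.
The quadratic y^2+5y+85 has discriminant -315 < 0 and is irreducible over ℤ.

(2y+3)(3y+5)(y+10)(y^2+5y+85)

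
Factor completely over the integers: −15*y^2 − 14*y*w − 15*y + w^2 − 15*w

−(15*y − w + 15)*(y + w)

Group: −y*(15*y − w + 15) − w*(15*y − w + 15); both groups contain (15*y − w + 15).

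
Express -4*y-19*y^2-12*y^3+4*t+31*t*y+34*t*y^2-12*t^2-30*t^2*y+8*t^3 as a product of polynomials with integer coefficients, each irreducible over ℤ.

(2*t-4*y-1)*(4*t-3*y-4)*(t-y)

Group: 4*t*(2*t^2-6*t*y-t+4*y^2+y) + (-3*y-4)*(2*t^2-6*t*y-t+4*y^2+y); both groups contain (2*t^2-6*t*y-t+4*y^2+y), so (4*t-3*y-4) is a factor with cofactor 2*t^2-6*t*y-t+4*y^2+y.
The cofactor groups again: 2*t^2-6*t*y-t+4*y^2+y = 2*t*(t-y) + (-4*y-1)*(t-y); both groups contain (t-y), giving (2*t-4*y-1)*(t-y).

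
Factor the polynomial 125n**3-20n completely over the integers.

Every term has a factor of 5n. Then 25n**2-4 = (5n)² − (2)².

5n(5n+2)(5n-2)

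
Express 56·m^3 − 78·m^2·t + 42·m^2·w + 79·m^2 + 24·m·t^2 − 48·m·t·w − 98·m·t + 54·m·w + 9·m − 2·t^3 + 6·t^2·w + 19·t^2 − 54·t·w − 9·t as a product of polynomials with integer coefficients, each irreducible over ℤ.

(7·m − t + 9)·(8·m − 2·t + 6·w + 1)·(m − t)

Group: 7·m·(8·m^2 − 10·m·t + 6·m·w + m + 2·t^2 − 6·t·w − t) + (−t + 9)·(8·m^2 − 10·m·t + 6·m·w + m + 2·t^2 − 6·t·w − t); both groups contain (8·m^2 − 10·m·t + 6·m·w + m + 2·t^2 − 6·t·w − t), so (7·m − t + 9) is a factor with cofactor 8·m^2 − 10·m·t + 6·m·w + m + 2·t^2 − 6·t·w − t.
The cofactor groups again: 8·m^2 − 10·m·t + 6·m·w + m + 2·t^2 − 6·t·w − t = 8·m·(m − t) + (−2·t + 6·w + 1)·(m − t); both groups contain (m − t), giving (8·m − 2·t + 6·w + 1)·(m − t).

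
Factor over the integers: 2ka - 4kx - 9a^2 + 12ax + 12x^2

Group: a(2k - 9a - 6x) - 2x(2k - 9a - 6x); both groups contain (2k - 9a - 6x).

(2k - 9a - 6x)(a - 2x)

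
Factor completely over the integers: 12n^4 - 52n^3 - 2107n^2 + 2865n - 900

(2n - 1)(6n - 5)(n + 12)(n - 15)

Trying the rational-root candidates, n = 15 is a root, giving the factor (n - 15) and quotient 12n^3 + 128n^2 - 187n + 60.
Then n = -12 is a root, so (n + 12) divides it; the quotient is 12n^2 - 16n + 5.
The remaining quadratic factors as (2n - 1)(6n - 5).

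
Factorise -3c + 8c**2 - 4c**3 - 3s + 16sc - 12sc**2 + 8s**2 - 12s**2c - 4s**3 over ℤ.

Group: s(-4s**2 - 8sc + 8s - 4c**2 + 8c - 3) + c(-4s**2 - 8sc + 8s - 4c**2 + 8c - 3); both groups contain (-4s**2 - 8sc + 8s - 4c**2 + 8c - 3), so (s + c) is a factor with cofactor -4s**2 - 8sc + 8s - 4c**2 + 8c - 3.
The cofactor groups again: -4s**2 - 8sc + 8s - 4c**2 + 8c - 3 = -2s(2s + 2c - 3) + (-2c + 1)(2s + 2c - 3); both groups contain (2s + 2c - 3), giving -(2s + 2c - 1)(2s + 2c - 3).

-(2s + 2c - 1)(2s + 2c - 3)(s + c)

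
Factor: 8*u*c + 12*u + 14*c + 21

Group as (8*u*c + 12*u) + (14*c + 21) = 4*u*(2*c + 3) + 7*(2*c + 3).
Both groups share the factor (2*c + 3).

(2*c + 3)*(4*u + 7)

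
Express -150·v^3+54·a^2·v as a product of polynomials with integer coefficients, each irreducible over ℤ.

Pull out the common factor 6·v; 9·a^2-25·v^2 is a difference of squares.

6·v·(3·a+5·v)·(3·a-5·v)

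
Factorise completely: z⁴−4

Substitute u = z² to get a quadratic in u, then factor.
z²+2 is irreducible over ℤ (always positive, so no real roots).
z²−2 is irreducible over ℤ (2 is not a perfect square).

(z²+2)(z²−2)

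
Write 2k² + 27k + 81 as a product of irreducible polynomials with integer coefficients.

(2k + 9)(k + 9)

Need a pair with product 2·81 = 162 and sum 27: that's 9 and 18.
Split the middle term: 2k² + 9k + 18k + 81 = k(2k + 9) + 9(2k + 9).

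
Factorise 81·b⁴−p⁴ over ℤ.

Difference of squares twice: with A = 3·b and B = p, A⁴ − B⁴ = (A² − B²)(A² + B²), and A² − B² factors again.

(3·b+p)·(3·b−p)·(9·b²+p²)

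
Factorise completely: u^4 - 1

(u + 1)(u - 1)(u^2 + 1)

Write as (u^2)² − (1)², then factor u^2 - 1 once more.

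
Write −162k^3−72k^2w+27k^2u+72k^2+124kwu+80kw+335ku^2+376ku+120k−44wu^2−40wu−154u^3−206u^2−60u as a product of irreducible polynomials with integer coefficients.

Group: 2k(−81k^2−36kw−27ku+36k+44wu+40w+154u^2+206u+60) − u(−81k^2−36kw−27ku+36k+44wu+40w+154u^2+206u+60); both groups contain (−81k^2−36kw−27ku+36k+44wu+40w+154u^2+206u+60), so (2k−u) is a factor with cofactor −81k^2−36kw−27ku+36k+44wu+40w+154u^2+206u+60.
The cofactor groups again: −81k^2−36kw−27ku+36k+44wu+40w+154u^2+206u+60 = −9k(9k+4w+14u+6) + (11u+10)(9k+4w+14u+6); both groups contain (9k+4w+14u+6), giving −(9k−11u−10)(9k+4w+14u+6).

−(2k−u)(9k+4w+14u+6)(9k−11u−10)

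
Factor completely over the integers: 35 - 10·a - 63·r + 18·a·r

(2·a - 7)·(9·r - 5)

Group as (18·a·r - 10·a) + (-63·r + 35) = 2·a·(9·r - 5) - 7·(9·r - 5).
Both groups share the factor (9·r - 5).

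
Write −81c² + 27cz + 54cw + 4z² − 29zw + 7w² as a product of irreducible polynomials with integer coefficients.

Group: −9c(9c − 4z + w) + (−z + 7w)(9c − 4z + w); both groups contain (9c − 4z + w).

−(9c − 4z + w)(9c + z − 7w)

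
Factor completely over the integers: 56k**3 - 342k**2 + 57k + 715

(2k - 11)(4k + 5)(7k - 13)

By the rational root theorem, k = 13/7 is a root, so (7k - 13) is a factor; dividing leaves 8k**2 - 34k - 55.
The remaining quadratic factors as (4k + 5)(2k - 11).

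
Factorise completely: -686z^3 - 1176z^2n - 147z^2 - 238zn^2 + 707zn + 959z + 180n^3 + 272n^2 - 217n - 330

-(7z - 2n - 3)(14z + 10n - 11)(7z + 9n + 10)

Group: 7z(-98z^2 - 196zn - 63z - 90n^2 - n + 110) + (-2n - 3)(-98z^2 - 196zn - 63z - 90n^2 - n + 110); both groups contain (-98z^2 - 196zn - 63z - 90n^2 - n + 110), so (7z - 2n - 3) is a factor with cofactor -98z^2 - 196zn - 63z - 90n^2 - n + 110.
The cofactor groups again: -98z^2 - 196zn - 63z - 90n^2 - n + 110 = -14z(7z + 9n + 10) + (-10n + 11)(7z + 9n + 10); both groups contain (7z + 9n + 10), giving -(14z + 10n - 11)(7z + 9n + 10).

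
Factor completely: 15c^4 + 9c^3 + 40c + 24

Group as (15c^4 + 40c) + (9c^3 + 24) = 5c(3c^3 + 8) + 3(3c^3 + 8).
Both groups share the factor (3c^3 + 8).

(5c + 3)(3c^3 + 8)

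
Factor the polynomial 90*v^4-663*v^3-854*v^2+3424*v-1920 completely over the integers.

(3*v+8)*(5*v-6)*(6*v-5)*(v-8)

Testing divisors of the constant over divisors of the leading coefficient, v = 6/5 is a root, giving the factor (5*v-6) and quotient 18*v^3-111*v^2-304*v+320.
Then v = 8 is a root, so (v-8) is a factor; dividing leaves 18*v^2+33*v-40.
The remaining quadratic factors as (6*v-5)(3*v+8).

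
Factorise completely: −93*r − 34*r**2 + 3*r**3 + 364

Among the possible rational roots, r = −4 is a root, so (r + 4) divides it; the quotient is 3*r**2 − 46*r + 91.
The remaining quadratic factors as (3*r − 7)(r − 13).

(3*r − 7)*(r + 4)*(r − 13)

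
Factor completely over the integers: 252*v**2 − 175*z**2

7*(6*v + 5*z)*(6*v − 5*z)

Pull out the common factor 7; 36*v**2 − 25*z**2 is a difference of squares.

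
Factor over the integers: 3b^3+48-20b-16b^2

(3b-4)(b+2)(b-6)

By the rational root theorem, b = 6 is a root, so (b-6) divides it; the quotient is 3b^2+2b-8.
The remaining quadratic factors as (3b-4)(b+2).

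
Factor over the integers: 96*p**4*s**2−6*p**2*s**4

Every term has a factor of 6*p**2*s**2. Then 16*p**2−s**2 = (4*p)² − (s)².

6*p**2*s**2*(4*p+s)*(4*p−s)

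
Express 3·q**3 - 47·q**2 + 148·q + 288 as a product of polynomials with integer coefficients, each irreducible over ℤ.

(3·q + 4)·(q - 8)·(q - 9)

Testing divisors of the constant over divisors of the leading coefficient, q = 9 is a root, so (q - 9) divides it; the quotient is 3·q**2 - 20·q - 32.
The remaining quadratic factors as (3·q + 4)(q - 8).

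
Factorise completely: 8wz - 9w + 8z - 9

(8z - 9)(w + 1)

Group as (8wz - 9w) + (8z - 9) = w(8z - 9) + (8z - 9).
Both groups share the factor (8z - 9).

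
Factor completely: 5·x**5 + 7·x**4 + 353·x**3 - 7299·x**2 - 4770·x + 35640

(5·x + 12)·(x - 2)·(x - 9)·(x**2 + 10·x + 165)

Testing divisors of the constant over divisors of the leading coefficient, x = -12/5 is a root, so (5·x + 12) divides it; the quotient is x**4 - x**3 + 73·x**2 - 1635·x + 2970.
Continuing, x = 9 is a root, giving the factor (x - 9) and quotient x**3 + 8·x**2 + 145·x - 330.
Continuing, x = 2 is a root, so (x - 2) divides it; the quotient is x**2 + 10·x + 165.
The quadratic x**2 + 10·x + 165 has discriminant -560 < 0 and is irreducible over ℤ.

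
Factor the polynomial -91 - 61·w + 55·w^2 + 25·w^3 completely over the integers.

Trying the rational-root candidates, w = -1 is a root, so (w + 1) is a factor; dividing leaves 25·w^2 + 30·w - 91.
The remaining quadratic factors as (5·w - 7)(5·w + 13).

(5·w + 13)·(5·w - 7)·(w + 1)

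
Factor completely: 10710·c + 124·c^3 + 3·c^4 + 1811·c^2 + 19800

Trying the rational-root candidates, c = -11 is a root, so (c + 11) is a factor; dividing leaves 3·c^3 + 91·c^2 + 810·c + 1800.
Next, c = -15 is a root, so (c + 15) divides it; the quotient is 3·c^2 + 46·c + 120.
The remaining quadratic factors as (c + 12)(3·c + 10).

(3·c + 10)·(c + 11)·(c + 12)·(c + 15)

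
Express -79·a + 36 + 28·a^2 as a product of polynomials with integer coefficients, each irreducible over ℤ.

(4·a - 9)·(7·a - 4)

Need a pair with product 28·36 = 1008 and sum -79: that's -63 and -16.
Split the middle term: 28·a^2 - 63·a - 16·a + 36 = 7·a·(4·a - 9) - 4·(4·a - 9).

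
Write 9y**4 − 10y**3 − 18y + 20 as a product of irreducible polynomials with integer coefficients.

(9y − 10)(y**3 − 2)

Group as (9y**4 − 18y) + (−10y**3 + 20) = 9y(y**3 − 2) − 10(y**3 − 2).
Both groups share the factor (y**3 − 2).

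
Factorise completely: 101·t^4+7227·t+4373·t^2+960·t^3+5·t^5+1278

(5·t+1)·(t+3)·(t+6)·(t^2+11·t+71)

Trying the rational-root candidates, t = -1/5 is a root, so (5·t+1) is a factor; dividing leaves t^4+20·t^3+188·t^2+837·t+1278.
Continuing, t = -3 is a root, giving the factor (t+3) and quotient t^3+17·t^2+137·t+426.
Then t = -6 is a root, so (t+6) is a factor; dividing leaves t^2+11·t+71.
The quadratic t^2+11·t+71 has discriminant -163 < 0 and is irreducible over ℤ.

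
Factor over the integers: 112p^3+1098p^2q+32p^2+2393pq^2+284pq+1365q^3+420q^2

Group: 8p(14p^2+111pq+4p+91q^2+28q) + 15q(14p^2+111pq+4p+91q^2+28q); both groups contain (14p^2+111pq+4p+91q^2+28q), so (8p+15q) is a factor with cofactor 14p^2+111pq+4p+91q^2+28q.
The cofactor groups again: 14p^2+111pq+4p+91q^2+28q = p(14p+13q+4) + 7q(14p+13q+4); both groups contain (14p+13q+4), giving (p+7q)(14p+13q+4).

(14p+13q+4)(8p+15q)(p+7q)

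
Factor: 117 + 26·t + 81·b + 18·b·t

Group as (18·b·t + 81·b) + (26·t + 117) = 9·b·(2·t + 9) + 13·(2·t + 9).
Both groups share the factor (2·t + 9).

(2·t + 9)·(9·b + 13)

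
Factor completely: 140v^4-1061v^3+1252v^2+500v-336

(4v-7)(5v-2)(7v+4)(v-6)

Testing divisors of the constant over divisors of the leading coefficient, v = 7/4 is a root, so (4v-7) divides it; the quotient is 35v^3-204v^2-44v+48.
Continuing, v = -4/7 is a root, giving the factor (7v+4) and quotient 5v^2-32v+12.
The remaining quadratic factors as (v-6)(5v-2).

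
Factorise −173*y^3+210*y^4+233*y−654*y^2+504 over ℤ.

(5*y−9)*(6*y−7)*(7*y+8)*(y+1)

Testing divisors of the constant over divisors of the leading coefficient, y = −8/7 is a root, giving the factor (7*y+8) and quotient 30*y^3−59*y^2−26*y+63.
Next, y = −1 is a root, so (y+1) divides it; the quotient is 30*y^2−89*y+63.
The remaining quadratic factors as (6*y−7)(5*y−9).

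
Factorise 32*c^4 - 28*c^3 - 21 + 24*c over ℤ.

Group as (32*c^4 + 24*c) + (-28*c^3 - 21) = 8*c*(4*c^3 + 3) - 7*(4*c^3 + 3).
Both groups share the factor (4*c^3 + 3).

(8*c - 7)*(4*c^3 + 3)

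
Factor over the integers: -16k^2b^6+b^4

Every term has a factor of b^4; factoring it out leaves -16k^2b^2+1.
Recognize a difference of squares with the parts 1 and 4kb.

-b^4(4kb+1)(4kb-1)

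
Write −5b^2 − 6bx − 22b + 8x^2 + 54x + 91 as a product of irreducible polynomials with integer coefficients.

−(5b − 4x − 13)(b + 2x + 7)

Group: −b(5b − 4x − 13) + (−2x − 7)(5b − 4x − 13); both groups contain (5b − 4x − 13).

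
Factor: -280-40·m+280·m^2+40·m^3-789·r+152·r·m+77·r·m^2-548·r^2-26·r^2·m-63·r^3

-(7·r-8·m+8)·(9·r+5·m+5)·(r+m+7)

Group: 9·r·(-7·r^2+r·m-57·r+8·m^2+48·m-56) + (5·m+5)·(-7·r^2+r·m-57·r+8·m^2+48·m-56); both groups contain (-7·r^2+r·m-57·r+8·m^2+48·m-56), so (9·r+5·m+5) is a factor with cofactor -7·r^2+r·m-57·r+8·m^2+48·m-56.
The cofactor groups again: -7·r^2+r·m-57·r+8·m^2+48·m-56 = -r·(7·r-8·m+8) + (-m-7)·(7·r-8·m+8); both groups contain (7·r-8·m+8), giving -(r+m+7)·(7·r-8·m+8).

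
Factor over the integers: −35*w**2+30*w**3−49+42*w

(6*w−7)*(5*w**2+7)

Group as (30*w**3+42*w) + (−35*w**2−49) = 6*w*(5*w**2+7) − 7*(5*w**2+7).
Both groups share the factor (5*w**2+7).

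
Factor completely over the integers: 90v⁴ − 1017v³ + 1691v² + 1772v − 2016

Testing divisors of the constant over divisors of the leading coefficient, v = 4/5 is a root, so (5v − 4) divides it; the quotient is 18v³ − 189v² + 187v + 504.
Then v = 9 is a root, so (v − 9) is a factor; dividing leaves 18v² − 27v − 56.
The remaining quadratic factors as (6v + 7)(3v − 8).

(3v − 8)(5v − 4)(6v + 7)(v − 9)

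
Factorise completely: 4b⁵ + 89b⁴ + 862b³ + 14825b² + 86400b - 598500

By the rational root theorem, b = 15/4 is a root, giving the factor (4b - 15) and quotient b⁴ + 26b³ + 313b² + 4880b + 39900.
Continuing, b = -14 is a root, so (b + 14) divides it; the quotient is b³ + 12b² + 145b + 2850.
Continuing, b = -15 is a root, so (b + 15) is a factor; dividing leaves b² - 3b + 190.
The quadratic b² - 3b + 190 has discriminant -751 < 0 and is irreducible over ℤ.

(4b - 15)(b + 14)(b + 15)(b² - 3b + 190)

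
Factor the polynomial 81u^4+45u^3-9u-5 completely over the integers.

(9u+5)(9u^3-1)

Group as (81u^4-9u) + (45u^3-5) = 9u(9u^3-1) + 5(9u^3-1).
Both groups share the factor (9u^3-1).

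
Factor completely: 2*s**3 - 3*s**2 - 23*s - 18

Testing divisors of the constant over divisors of the leading coefficient, s = -2 is a root, so (s + 2) is a factor; dividing leaves 2*s**2 - 7*s - 9.
The remaining quadratic factors as (s + 1)(2*s - 9).

(2*s - 9)*(s + 1)*(s + 2)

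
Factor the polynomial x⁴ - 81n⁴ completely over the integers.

(x - 3n)(x + 3n)(x² + 9n²)

(x)⁴ − (3n)⁴ = ((x)² − (3n)²)((x)² + (3n)²); the first factor splits again, the second (x² + 9n²) is irreducible.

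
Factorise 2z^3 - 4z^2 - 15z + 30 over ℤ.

Group as (2z^3 - 15z) + (-4z^2 + 30) = z(2z^2 - 15) - 2(2z^2 - 15).
Both groups share the factor (2z^2 - 15).

(z - 2)(2z^2 - 15)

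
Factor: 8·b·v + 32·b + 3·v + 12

Group as (8·b·v + 32·b) + (3·v + 12) = 8·b·(v + 4) + 3·(v + 4).
Both groups share the factor (v + 4).

(8·b + 3)·(v + 4)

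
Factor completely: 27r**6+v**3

(v+3r**2)(v**2-3vr**2+9r**4)

Recognize a sum of cubes with the parts v and 3r**2.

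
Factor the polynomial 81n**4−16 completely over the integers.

(3n+2)(3n−2)(9n**2+4)

Write as (9n**2)² − (4)², then factor 9n**2−4 once more.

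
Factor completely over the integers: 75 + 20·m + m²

Two integers with product 75 and sum 20 are 5 and 15.

(m + 15)·(m + 5)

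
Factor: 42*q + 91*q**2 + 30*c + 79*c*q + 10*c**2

Group: 5*c*(2*c + 13*q + 6) + 7*q*(2*c + 13*q + 6); both groups contain (2*c + 13*q + 6).

(2*c + 13*q + 6)*(5*c + 7*q)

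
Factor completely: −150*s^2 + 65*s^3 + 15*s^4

Pull out the common factor 5*s^2, then factor the remaining trinomial.

5*s^2*(3*s − 5)*(s + 6)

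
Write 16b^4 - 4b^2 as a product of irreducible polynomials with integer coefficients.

Every term has a factor of 4b^2. Then 4b^2 - 1 = (2b)² − (1)².

4b^2(2b + 1)(2b - 1)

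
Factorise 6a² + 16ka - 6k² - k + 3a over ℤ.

Group: -6k(k - 3a) + (-2a - 1)(k - 3a); both groups contain (k - 3a).

-(k - 3a)(6k + 2a + 1)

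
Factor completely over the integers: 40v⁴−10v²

Every term has a factor of 10v². Then 4v²−1 = (2v)² − (1)².

10v²(2v+1)(2v−1)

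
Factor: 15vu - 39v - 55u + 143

Group as (15vu - 39v) + (-55u + 143) = 3v(5u - 13) - 11(5u - 13).
Both groups share the factor (5u - 13).

(3v - 11)(5u - 13)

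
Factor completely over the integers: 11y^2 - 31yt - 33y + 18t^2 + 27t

(y - 2t - 3)(11y - 9t)

Group: 11y(y - 2t - 3) - 9t(y - 2t - 3); both groups contain (y - 2t - 3).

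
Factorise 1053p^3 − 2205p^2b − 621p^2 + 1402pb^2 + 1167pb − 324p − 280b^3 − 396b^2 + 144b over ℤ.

(9p − 10b + 3)(9p − 4b)(13p − 7b − 12)

Group: 9p(117p^2 − 115pb − 108p + 28b^2 + 48b) + (−10b + 3)(117p^2 − 115pb − 108p + 28b^2 + 48b); both groups contain (117p^2 − 115pb − 108p + 28b^2 + 48b), so (9p − 10b + 3) is a factor with cofactor 117p^2 − 115pb − 108p + 28b^2 + 48b.
The cofactor groups again: 117p^2 − 115pb − 108p + 28b^2 + 48b = 9p(13p − 7b − 12) − 4b(13p − 7b − 12); both groups contain (13p − 7b − 12), giving (9p − 4b)(13p − 7b − 12).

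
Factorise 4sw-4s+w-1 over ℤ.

(4s+1)(w-1)

Group as (4sw-4s) + (w-1) = 4s(w-1) + (w-1).
Both groups share the factor (w-1).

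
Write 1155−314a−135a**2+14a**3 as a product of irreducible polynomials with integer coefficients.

Testing divisors of the constant over divisors of the leading coefficient, a = 15/7 is a root, so (7a−15) divides it; the quotient is 2a**2−15a−77.
The remaining quadratic factors as (2a+7)(a−11).

(2a+7)(7a−15)(a−11)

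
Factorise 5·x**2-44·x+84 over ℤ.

Need a pair with product 5·84 = 420 and sum -44: that's -30 and -14.
Split the middle term: 5·x**2-30·x - 14·x+84 = 5·x·(x-6) - 14·(x-6).

(5·x-14)·(x-6)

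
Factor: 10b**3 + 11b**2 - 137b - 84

(2b - 7)(5b + 3)(b + 4)

Testing divisors of the constant over divisors of the leading coefficient, b = -4 is a root, so (b + 4) divides it; the quotient is 10b**2 - 29b - 21.
The remaining quadratic factors as (2b - 7)(5b + 3).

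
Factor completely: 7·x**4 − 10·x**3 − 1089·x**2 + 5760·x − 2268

(7·x − 3)·(x + 14)·(x − 6)·(x − 9)

Trying the rational-root candidates, x = −14 is a root, so (x + 14) divides it; the quotient is 7·x**3 − 108·x**2 + 423·x − 162.
Continuing, x = 6 is a root, giving the factor (x − 6) and quotient 7·x**2 − 66·x + 27.
The remaining quadratic factors as (7·x − 3)(x − 9).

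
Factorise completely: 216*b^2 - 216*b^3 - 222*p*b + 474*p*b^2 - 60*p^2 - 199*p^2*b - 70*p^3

-(5*p - 4*b)*(7*p - 6*b + 6)*(2*p + 9*b)

Group: 2*p*(-35*p^2 + 58*p*b - 30*p - 24*b^2 + 24*b) + 9*b*(-35*p^2 + 58*p*b - 30*p - 24*b^2 + 24*b); both groups contain (-35*p^2 + 58*p*b - 30*p - 24*b^2 + 24*b), so (2*p + 9*b) is a factor with cofactor -35*p^2 + 58*p*b - 30*p - 24*b^2 + 24*b.
The cofactor groups again: -35*p^2 + 58*p*b - 30*p - 24*b^2 + 24*b = -7*p*(5*p - 4*b) + (6*b - 6)*(5*p - 4*b); both groups contain (5*p - 4*b), giving -(7*p - 6*b + 6)*(5*p - 4*b).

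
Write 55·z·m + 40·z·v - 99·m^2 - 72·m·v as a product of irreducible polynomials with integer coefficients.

(5·z - 9·m)·(11·m + 8·v)

Group: 5·z·(11·m + 8·v) - 9·m·(11·m + 8·v); both groups contain (11·m + 8·v).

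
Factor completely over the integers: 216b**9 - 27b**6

Factor out 27b**6 first: what remains is 8b**3 - 1.
Recognize a difference of cubes with the parts 2b and 1.

27b**6(2b - 1)(4b**2 + 2b + 1)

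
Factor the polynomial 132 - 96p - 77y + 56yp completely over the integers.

(7y - 12)(8p - 11)

Group as (56yp - 77y) + (-96p + 132) = 7y(8p - 11) - 12(8p - 11).
Both groups share the factor (8p - 11).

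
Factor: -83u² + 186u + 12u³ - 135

(3u - 5)(4u - 9)(u - 3)

Trying the rational-root candidates, u = 5/3 is a root, so (3u - 5) divides it; the quotient is 4u² - 21u + 27.
The remaining quadratic factors as (u - 3)(4u - 9).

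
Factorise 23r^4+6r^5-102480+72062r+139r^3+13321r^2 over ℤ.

Testing divisors of the constant over divisors of the leading coefficient, r = -10 is a root, giving the factor (r+10) and quotient 6r^4-37r^3+509r^2+8231r-10248.
Then r = 7/6 is a root, so (6r-7) is a factor; dividing leaves r^3-5r^2+79r+1464.
Next, r = -8 is a root, so (r+8) divides it; the quotient is r^2-13r+183.
The quadratic r^2-13r+183 has discriminant -563 < 0 and is irreducible over ℤ.

(6r-7)(r+10)(r+8)(r^2-13r+183)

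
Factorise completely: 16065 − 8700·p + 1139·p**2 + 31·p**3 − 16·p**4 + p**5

(p + 9)·(p − 3)·(p − 7)·(p**2 − 15·p + 85)

Among the possible rational roots, p = 3 is a root, giving the factor (p − 3) and quotient p**4 − 13·p**3 − 8·p**2 + 1115·p − 5355.
Then p = −9 is a root, so (p + 9) is a factor; dividing leaves p**3 − 22·p**2 + 190·p − 595.
Next, p = 7 is a root, giving the factor (p − 7) and quotient p**2 − 15·p + 85.
The quadratic p**2 − 15·p + 85 has discriminant −115 < 0 and is irreducible over ℤ.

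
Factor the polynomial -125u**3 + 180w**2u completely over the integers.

Factor out 5u, leaving 36w**2 - 25u**2, which is a difference of two squares.

5u(6w - 5u)(6w + 5u)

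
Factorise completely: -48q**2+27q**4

3q**2(3q+4)(3q-4)

Pull out the common factor 3q**2; 9q**2-16 is a difference of squares.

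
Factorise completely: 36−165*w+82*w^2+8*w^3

(2*w−3)*(4*w−1)*(w+12)

Testing divisors of the constant over divisors of the leading coefficient, w = −12 is a root, so (w+12) is a factor; dividing leaves 8*w^2−14*w+3.
The remaining quadratic factors as (2*w−3)(4*w−1).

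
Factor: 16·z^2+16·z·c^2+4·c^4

4·(2·z+c^2)^2

Factor out 4 first: what remains is 4·z^2+4·z·c^2+c^4.
Recognize a perfect-square trinomial with the parts c^2 and 2·z.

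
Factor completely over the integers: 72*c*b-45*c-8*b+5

Group as (72*c*b-45*c) + (-8*b+5) = 9*c*(8*b-5) - (8*b-5).
Both groups share the factor (8*b-5).

(8*b-5)*(9*c-1)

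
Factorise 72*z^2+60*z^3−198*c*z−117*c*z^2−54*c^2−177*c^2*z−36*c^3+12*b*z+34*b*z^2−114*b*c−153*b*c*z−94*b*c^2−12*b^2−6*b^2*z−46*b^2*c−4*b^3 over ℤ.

−(2*b+4*c+5*z+6)*(2*b+c+4*z)*(b+9*c−3*z)

Group: b*(−4*b^2−10*b*c−18*b*z−12*b−4*c^2−21*c*z−6*c−20*z^2−24*z) + (9*c−3*z)*(−4*b^2−10*b*c−18*b*z−12*b−4*c^2−21*c*z−6*c−20*z^2−24*z); both groups contain (−4*b^2−10*b*c−18*b*z−12*b−4*c^2−21*c*z−6*c−20*z^2−24*z), so (b+9*c−3*z) is a factor with cofactor −4*b^2−10*b*c−18*b*z−12*b−4*c^2−21*c*z−6*c−20*z^2−24*z.
The cofactor groups again: −4*b^2−10*b*c−18*b*z−12*b−4*c^2−21*c*z−6*c−20*z^2−24*z = −2*b*(2*b+c+4*z) + (−4*c−5*z−6)*(2*b+c+4*z); both groups contain (2*b+c+4*z), giving −(2*b+4*c+5*z+6)*(2*b+c+4*z).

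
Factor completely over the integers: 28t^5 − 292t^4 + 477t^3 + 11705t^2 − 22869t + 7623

Trying the rational-root candidates, t = 3/7 is a root, so (7t − 3) divides it; the quotient is 4t^4 − 40t^3 + 51t^2 + 1694t − 2541.
Next, t = −11/2 is a root, so (2t + 11) is a factor; dividing leaves 2t^3 − 31t^2 + 196t − 231.
Then t = 3/2 is a root, so (2t − 3) is a factor; dividing leaves t^2 − 14t + 77.
The quadratic t^2 − 14t + 77 has discriminant −112 < 0 and is irreducible over ℤ.

(2t + 11)(2t − 3)(7t − 3)(t^2 − 14t + 77)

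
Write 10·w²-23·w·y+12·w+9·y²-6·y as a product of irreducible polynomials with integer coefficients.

(2·w-y)·(5·w-9·y+6)

Group: 5·w·(2·w-y) + (-9·y+6)·(2·w-y); both groups contain (2·w-y).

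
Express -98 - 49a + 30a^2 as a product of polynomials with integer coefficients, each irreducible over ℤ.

Need a pair with product 30·(-98) = -2940 and sum -49: that's -84 and 35.
Split the middle term: 30a^2 - 84a + 35a - 98 = 6a(5a - 14) + 7(5a - 14).

(5a - 14)(6a + 7)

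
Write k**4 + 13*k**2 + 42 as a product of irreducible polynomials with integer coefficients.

Substitute u = k**2 to get a quadratic in u, then factor.
k**2 + 6 is irreducible over ℤ (always positive, so no real roots).
k**2 + 7 is irreducible over ℤ (always positive, so no real roots).

(k**2 + 6)*(k**2 + 7)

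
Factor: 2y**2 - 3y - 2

(2y + 1)(y - 2)

Need a pair with product 2·(-2) = -4 and sum -3: that's -4 and 1.
Split the middle term: 2y**2 - 4y + y - 2 = 2y(y - 2) + (y - 2).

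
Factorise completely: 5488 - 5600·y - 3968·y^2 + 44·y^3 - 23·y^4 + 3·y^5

(3·y - 2)·(y + 2)·(y - 14)·(y^2 + 5·y + 98)

Testing divisors of the constant over divisors of the leading coefficient, y = 2/3 is a root, so (3·y - 2) is a factor; dividing leaves y^4 - 7·y^3 + 10·y^2 - 1316·y - 2744.
Then y = 14 is a root, so (y - 14) divides it; the quotient is y^3 + 7·y^2 + 108·y + 196.
Next, y = -2 is a root, so (y + 2) is a factor; dividing leaves y^2 + 5·y + 98.
The quadratic y^2 + 5·y + 98 has discriminant -367 < 0 and is irreducible over ℤ.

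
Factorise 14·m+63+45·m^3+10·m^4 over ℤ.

Group as (10·m^4+14·m) + (45·m^3+63) = 2·m·(5·m^3+7) + 9·(5·m^3+7).
Both groups share the factor (5·m^3+7).

(2·m+9)·(5·m^3+7)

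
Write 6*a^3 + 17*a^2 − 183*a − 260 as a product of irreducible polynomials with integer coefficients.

Trying the rational-root candidates, a = 5 is a root, giving the factor (a − 5) and quotient 6*a^2 + 47*a + 52.
The remaining quadratic factors as (2*a + 13)(3*a + 4).

(2*a + 13)*(3*a + 4)*(a − 5)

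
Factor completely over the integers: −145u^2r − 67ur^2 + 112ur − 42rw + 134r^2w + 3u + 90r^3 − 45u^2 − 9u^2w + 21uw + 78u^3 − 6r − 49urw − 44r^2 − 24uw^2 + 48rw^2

Group: 13u(6u^2 − 7ur + 3uw − 3u − 10r^2 − 6rw + 6r) + (−9r − 8w − 1)(6u^2 − 7ur + 3uw − 3u − 10r^2 − 6rw + 6r); both groups contain (6u^2 − 7ur + 3uw − 3u − 10r^2 − 6rw + 6r), so (13u − 9r − 8w − 1) is a factor with cofactor 6u^2 − 7ur + 3uw − 3u − 10r^2 − 6rw + 6r.
The cofactor groups again: 6u^2 − 7ur + 3uw − 3u − 10r^2 − 6rw + 6r = u(6u + 5r + 3w − 3) − 2r(6u + 5r + 3w − 3); both groups contain (6u + 5r + 3w − 3), giving (u − 2r)(6u + 5r + 3w − 3).

(u − 2r)(13u − 9r − 8w − 1)(6u + 5r + 3w − 3)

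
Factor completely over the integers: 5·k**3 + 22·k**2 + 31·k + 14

Testing divisors of the constant over divisors of the leading coefficient, k = -1 is a root, so (k + 1) divides it; the quotient is 5·k**2 + 17·k + 14.
The remaining quadratic factors as (5·k + 7)(k + 2).

(5·k + 7)·(k + 1)·(k + 2)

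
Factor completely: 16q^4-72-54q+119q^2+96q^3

(4q+3)(4q-3)(q+2)(q+4)

Testing divisors of the constant over divisors of the leading coefficient, q = -2 is a root, giving the factor (q+2) and quotient 16q^3+64q^2-9q-36.
Then q = 3/4 is a root, giving the factor (4q-3) and quotient 4q^2+19q+12.
The remaining quadratic factors as (q+4)(4q+3).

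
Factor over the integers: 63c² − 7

7(3c + 1)(3c − 1)

Every term has a factor of 7. Then 9c² − 1 = (3c)² − (1)².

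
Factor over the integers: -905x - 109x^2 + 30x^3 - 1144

(5x + 11)(6x + 13)(x - 8)

Among the possible rational roots, x = -13/6 is a root, so (6x + 13) is a factor; dividing leaves 5x^2 - 29x - 88.
The remaining quadratic factors as (5x + 11)(x - 8).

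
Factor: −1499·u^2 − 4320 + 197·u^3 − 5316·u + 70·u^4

(2·u + 9)·(5·u + 8)·(7·u + 12)·(u − 5)

Testing divisors of the constant over divisors of the leading coefficient, u = 5 is a root, so (u − 5) is a factor; dividing leaves 70·u^3 + 547·u^2 + 1236·u + 864.
Then u = −9/2 is a root, so (2·u + 9) divides it; the quotient is 35·u^2 + 116·u + 96.
The remaining quadratic factors as (7·u + 12)(5·u + 8).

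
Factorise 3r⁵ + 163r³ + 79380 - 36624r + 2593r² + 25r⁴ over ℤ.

(3r - 14)(r + 14)(r - 3)(r² + 2r + 135)

Trying the rational-root candidates, r = 3 is a root, giving the factor (r - 3) and quotient 3r⁴ + 34r³ + 265r² + 3388r - 26460.
Continuing, r = 14/3 is a root, so (3r - 14) is a factor; dividing leaves r³ + 16r² + 163r + 1890.
Then r = -14 is a root, so (r + 14) divides it; the quotient is r² + 2r + 135.
The quadratic r² + 2r + 135 has discriminant -536 < 0 and is irreducible over ℤ.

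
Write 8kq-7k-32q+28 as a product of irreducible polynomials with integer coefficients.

(8q-7)(k-4)

Group as (8kq-7k) + (-32q+28) = k(8q-7) - 4(8q-7).
Both groups share the factor (8q-7).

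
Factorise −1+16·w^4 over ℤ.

Difference of squares twice: with A = 2·w and B = 1, A⁴ − B⁴ = (A² − B²)(A² + B²), and A² − B² factors again.

(2·w+1)·(2·w−1)·(4·w^2+1)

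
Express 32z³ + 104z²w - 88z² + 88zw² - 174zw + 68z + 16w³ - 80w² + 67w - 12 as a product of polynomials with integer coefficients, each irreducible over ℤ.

(2z + 4w - 3)(4z + 4w - 1)(4z + w - 4)

Group: 4z(8z² + 18zw - 20z + 4w² - 19w + 12) + (4w - 1)(8z² + 18zw - 20z + 4w² - 19w + 12); both groups contain (8z² + 18zw - 20z + 4w² - 19w + 12), so (4z + 4w - 1) is a factor with cofactor 8z² + 18zw - 20z + 4w² - 19w + 12.
The cofactor groups again: 8z² + 18zw - 20z + 4w² - 19w + 12 = 2z(4z + w - 4) + (4w - 3)(4z + w - 4); both groups contain (4z + w - 4), giving (2z + 4w - 3)(4z + w - 4).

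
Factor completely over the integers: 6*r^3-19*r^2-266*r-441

Trying the rational-root candidates, r = -7/3 is a root, so (3*r+7) is a factor; dividing leaves 2*r^2-11*r-63.
The remaining quadratic factors as (r-9)(2*r+7).

(2*r+7)*(3*r+7)*(r-9)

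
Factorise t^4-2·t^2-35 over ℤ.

Substitute u = t^2 to get a quadratic in u, then factor.
t^2-7 is irreducible over ℤ (7 is not a perfect square).
t^2+5 is irreducible over ℤ (always positive, so no real roots).

(t^2+5)·(t^2-7)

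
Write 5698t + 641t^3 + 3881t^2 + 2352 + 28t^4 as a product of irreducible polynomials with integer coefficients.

(4t + 3)(7t + 8)(t + 14)(t + 7)

Testing divisors of the constant over divisors of the leading coefficient, t = -14 is a root, giving the factor (t + 14) and quotient 28t^3 + 249t^2 + 395t + 168.
Then t = -8/7 is a root, so (7t + 8) is a factor; dividing leaves 4t^2 + 31t + 21.
The remaining quadratic factors as (4t + 3)(t + 7).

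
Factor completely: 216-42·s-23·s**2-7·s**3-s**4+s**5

Testing divisors of the constant over divisors of the leading coefficient, s = 4 is a root, so (s-4) is a factor; dividing leaves s**4+3·s**3+5·s**2-3·s-54.
Next, s = 2 is a root, so (s-2) divides it; the quotient is s**3+5·s**2+15·s+27.
Continuing, s = -3 is a root, so (s+3) is a factor; dividing leaves s**2+2·s+9.
The quadratic s**2+2·s+9 has discriminant -32 < 0 and is irreducible over ℤ.

(s+3)·(s-2)·(s-4)·(s**2+2·s+9)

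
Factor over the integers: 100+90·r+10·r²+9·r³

(9·r+10)·(r²+10)

Group as (9·r³+90·r) + (10·r²+100) = 9·r·(r²+10) + 10·(r²+10).
Both groups share the factor (r²+10).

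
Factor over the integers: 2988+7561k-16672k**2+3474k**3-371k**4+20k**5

(4k+1)(5k-4)(k-9)(k**2-9k+83)

Among the possible rational roots, k = 9 is a root, giving the factor (k-9) and quotient 20k**4-191k**3+1755k**2-877k-332.
Then k = 4/5 is a root, so (5k-4) is a factor; dividing leaves 4k**3-35k**2+323k+83.
Then k = -1/4 is a root, so (4k+1) divides it; the quotient is k**2-9k+83.
The quadratic k**2-9k+83 has discriminant -251 < 0 and is irreducible over ℤ.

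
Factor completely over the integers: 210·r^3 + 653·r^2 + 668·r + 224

(5·r + 4)·(6·r + 7)·(7·r + 8)

Among the possible rational roots, r = −7/6 is a root, so (6·r + 7) divides it; the quotient is 35·r^2 + 68·r + 32.
The remaining quadratic factors as (5·r + 4)(7·r + 8).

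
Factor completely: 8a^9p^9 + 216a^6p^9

Pull out the common factor 8a^6p^9, leaving a^3 + 27.
Recognize a sum of cubes with the parts a and 3.

8a^6p^9(a + 3)(a^2 - 3a + 9)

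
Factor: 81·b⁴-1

(3·b+1)·(3·b-1)·(9·b²+1)

Write as (9·b²)² − (1)², then factor 9·b²-1 once more.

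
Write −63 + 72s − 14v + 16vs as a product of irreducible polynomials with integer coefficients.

Group as (16vs − 14v) + (72s − 63) = 2v(8s − 7) + 9(8s − 7).
Both groups share the factor (8s − 7).

(2v + 9)(8s − 7)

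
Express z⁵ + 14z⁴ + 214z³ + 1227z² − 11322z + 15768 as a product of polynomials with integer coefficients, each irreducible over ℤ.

Testing divisors of the constant over divisors of the leading coefficient, z = 3 is a root, so (z − 3) divides it; the quotient is z⁴ + 17z³ + 265z² + 2022z − 5256.
Then z = −12 is a root, so (z + 12) divides it; the quotient is z³ + 5z² + 205z − 438.
Then z = 2 is a root, so (z − 2) is a factor; dividing leaves z² + 7z + 219.
The quadratic z² + 7z + 219 has discriminant −827 < 0 and is irreducible over ℤ.

(z + 12)(z − 2)(z − 3)(z² + 7z + 219)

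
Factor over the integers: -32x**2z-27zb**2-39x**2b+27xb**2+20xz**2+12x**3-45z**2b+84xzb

Group: 4x(3x**2-8xz-3xb+5z**2+3zb) - 9b(3x**2-8xz-3xb+5z**2+3zb); both groups contain (3x**2-8xz-3xb+5z**2+3zb), so (4x-9b) is a factor with cofactor 3x**2-8xz-3xb+5z**2+3zb.
The cofactor groups again: 3x**2-8xz-3xb+5z**2+3zb = x(3x-5z-3b) - z(3x-5z-3b); both groups contain (3x-5z-3b), giving (x-z)(3x-5z-3b).

(3x-5z-3b)(4x-9b)(x-z)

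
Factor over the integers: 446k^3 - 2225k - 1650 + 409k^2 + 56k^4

Testing divisors of the constant over divisors of the leading coefficient, k = -15/4 is a root, giving the factor (4k + 15) and quotient 14k^3 + 59k^2 - 119k - 110.
Continuing, k = -11/2 is a root, giving the factor (2k + 11) and quotient 7k^2 - 9k - 10.
The remaining quadratic factors as (7k + 5)(k - 2).

(2k + 11)(4k + 15)(7k + 5)(k - 2)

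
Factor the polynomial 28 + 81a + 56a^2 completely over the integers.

(7a + 4)(8a + 7)

Need a pair with product 56·28 = 1568 and sum 81: that's 32 and 49.
Split the middle term: 56a^2 + 32a + 49a + 28 = 8a(7a + 4) + 7(7a + 4).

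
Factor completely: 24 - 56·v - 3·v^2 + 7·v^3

Group as (7·v^3 - 56·v) + (-3·v^2 + 24) = 7·v·(v^2 - 8) - 3·(v^2 - 8).
Both groups share the factor (v^2 - 8).

(7·v - 3)·(v^2 - 8)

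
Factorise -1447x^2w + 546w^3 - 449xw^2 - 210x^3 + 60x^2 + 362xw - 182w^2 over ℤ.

-(15x - 7w)(2x + 13w)(7x + 6w - 2)

Group: 15x(-14x^2 - 103xw + 4x - 78w^2 + 26w) - 7w(-14x^2 - 103xw + 4x - 78w^2 + 26w); both groups contain (-14x^2 - 103xw + 4x - 78w^2 + 26w), so (15x - 7w) is a factor with cofactor -14x^2 - 103xw + 4x - 78w^2 + 26w.
The cofactor groups again: -14x^2 - 103xw + 4x - 78w^2 + 26w = -7x(2x + 13w) + (-6w + 2)(2x + 13w); both groups contain (2x + 13w), giving -(7x + 6w - 2)(2x + 13w).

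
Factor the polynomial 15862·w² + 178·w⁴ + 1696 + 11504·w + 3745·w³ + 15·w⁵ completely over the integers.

(3·w + 2)·(5·w + 1)·(w + 4)·(w² + 7·w + 212)

Among the possible rational roots, w = −1/5 is a root, so (5·w + 1) divides it; the quotient is 3·w⁴ + 35·w³ + 742·w² + 3024·w + 1696.
Then w = −2/3 is a root, so (3·w + 2) divides it; the quotient is w³ + 11·w² + 240·w + 848.
Continuing, w = −4 is a root, so (w + 4) is a factor; dividing leaves w² + 7·w + 212.
The quadratic w² + 7·w + 212 has discriminant −799 < 0 and is irreducible over ℤ.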